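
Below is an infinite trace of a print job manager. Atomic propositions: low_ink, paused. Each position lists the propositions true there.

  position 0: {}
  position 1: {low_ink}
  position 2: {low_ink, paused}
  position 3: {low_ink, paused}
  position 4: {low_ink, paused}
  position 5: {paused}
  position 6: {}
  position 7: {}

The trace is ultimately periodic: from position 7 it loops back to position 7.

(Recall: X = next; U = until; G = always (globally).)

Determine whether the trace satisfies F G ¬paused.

G ¬paused holds at position 6, which is reachable from 0, so F G ¬paused holds.

Satisfied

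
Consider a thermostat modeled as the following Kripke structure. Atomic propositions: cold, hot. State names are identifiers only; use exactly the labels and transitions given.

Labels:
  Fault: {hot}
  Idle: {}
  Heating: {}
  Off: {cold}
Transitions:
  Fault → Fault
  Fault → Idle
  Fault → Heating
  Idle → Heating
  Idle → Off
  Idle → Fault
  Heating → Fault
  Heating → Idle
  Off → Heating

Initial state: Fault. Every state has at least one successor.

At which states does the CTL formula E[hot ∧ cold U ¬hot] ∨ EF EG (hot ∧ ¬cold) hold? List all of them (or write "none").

{Fault, Idle, Heating, Off}

States satisfying hot ∧ cold: ∅.
States satisfying ¬hot: {Idle, Heating, Off}.
States satisfying E[hot ∧ cold U ¬hot]: {Idle, Heating, Off}.
States satisfying EG (hot ∧ ¬cold): {Fault}.
States satisfying EF EG (hot ∧ ¬cold): {Fault, Idle, Heating, Off}.
States satisfying E[hot ∧ cold U ¬hot] ∨ EF EG (hot ∧ ¬cold): {Fault, Idle, Heating, Off}.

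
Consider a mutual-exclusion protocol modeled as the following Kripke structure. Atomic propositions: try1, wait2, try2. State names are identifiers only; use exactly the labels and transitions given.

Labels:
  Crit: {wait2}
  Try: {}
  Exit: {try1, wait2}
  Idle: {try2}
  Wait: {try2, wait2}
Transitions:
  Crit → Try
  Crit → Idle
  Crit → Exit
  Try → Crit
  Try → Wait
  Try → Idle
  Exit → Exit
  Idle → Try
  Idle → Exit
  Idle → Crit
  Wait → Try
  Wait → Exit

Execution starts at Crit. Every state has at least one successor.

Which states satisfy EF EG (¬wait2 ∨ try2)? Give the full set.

{Crit, Try, Idle, Wait}

States satisfying EG (¬wait2 ∨ try2): {Try, Idle, Wait}.
States satisfying EF EG (¬wait2 ∨ try2): {Crit, Try, Idle, Wait}.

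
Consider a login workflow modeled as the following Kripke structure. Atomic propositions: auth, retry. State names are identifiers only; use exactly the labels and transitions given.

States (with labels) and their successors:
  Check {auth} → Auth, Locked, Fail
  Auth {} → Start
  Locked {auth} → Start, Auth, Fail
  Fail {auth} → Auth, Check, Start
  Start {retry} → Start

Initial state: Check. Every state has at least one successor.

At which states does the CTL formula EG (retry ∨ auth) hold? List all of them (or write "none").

States satisfying retry ∨ auth: {Check, Locked, Fail, Start}.
States satisfying EG (retry ∨ auth): {Check, Locked, Fail, Start}.

{Check, Locked, Fail, Start}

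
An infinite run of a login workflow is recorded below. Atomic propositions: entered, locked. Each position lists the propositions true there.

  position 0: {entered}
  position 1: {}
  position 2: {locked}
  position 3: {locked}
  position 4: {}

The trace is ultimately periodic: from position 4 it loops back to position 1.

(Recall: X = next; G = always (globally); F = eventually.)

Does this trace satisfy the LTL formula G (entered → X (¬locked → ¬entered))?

Yes

entered → X (¬locked → ¬entered) holds at every position 0..4, and those are all positions ever visited, so G (entered → X (¬locked → ¬entered)) holds.
Positions where entered holds: 0.
Check X (¬locked → ¬entered) at each: 0→ok.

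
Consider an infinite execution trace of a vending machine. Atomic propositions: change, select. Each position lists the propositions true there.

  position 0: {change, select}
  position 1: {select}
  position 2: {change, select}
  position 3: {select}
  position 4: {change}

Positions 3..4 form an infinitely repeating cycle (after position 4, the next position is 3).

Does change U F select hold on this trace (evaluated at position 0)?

Holds

Walking from position 0: F select first holds at position 0, and change holds at every earlier position along the way, so change U F select holds.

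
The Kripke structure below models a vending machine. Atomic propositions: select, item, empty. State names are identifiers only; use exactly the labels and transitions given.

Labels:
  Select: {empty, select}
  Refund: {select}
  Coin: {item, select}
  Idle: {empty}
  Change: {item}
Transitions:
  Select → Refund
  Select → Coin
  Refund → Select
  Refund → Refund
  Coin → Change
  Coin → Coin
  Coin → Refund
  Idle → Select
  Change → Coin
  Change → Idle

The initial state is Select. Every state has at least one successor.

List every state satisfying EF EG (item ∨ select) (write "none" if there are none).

{Select, Refund, Coin, Idle, Change}

States satisfying EG (item ∨ select): {Select, Refund, Coin, Change}.
States satisfying EF EG (item ∨ select): {Select, Refund, Coin, Idle, Change}.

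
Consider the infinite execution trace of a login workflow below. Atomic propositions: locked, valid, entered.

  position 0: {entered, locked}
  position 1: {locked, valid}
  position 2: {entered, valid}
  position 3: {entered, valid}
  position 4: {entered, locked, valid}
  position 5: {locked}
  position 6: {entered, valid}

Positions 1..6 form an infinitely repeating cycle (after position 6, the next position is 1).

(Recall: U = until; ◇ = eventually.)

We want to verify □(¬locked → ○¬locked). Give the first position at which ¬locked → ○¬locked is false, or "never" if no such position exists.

Check ¬locked → ○¬locked at each position in order: 0 ✓, 1 ✓, 2 ✓.
At position 3 the labels are {entered, valid} and the next position 4 has {entered, locked, valid}, so ¬locked → ○¬locked is false there. This is the first violation.

3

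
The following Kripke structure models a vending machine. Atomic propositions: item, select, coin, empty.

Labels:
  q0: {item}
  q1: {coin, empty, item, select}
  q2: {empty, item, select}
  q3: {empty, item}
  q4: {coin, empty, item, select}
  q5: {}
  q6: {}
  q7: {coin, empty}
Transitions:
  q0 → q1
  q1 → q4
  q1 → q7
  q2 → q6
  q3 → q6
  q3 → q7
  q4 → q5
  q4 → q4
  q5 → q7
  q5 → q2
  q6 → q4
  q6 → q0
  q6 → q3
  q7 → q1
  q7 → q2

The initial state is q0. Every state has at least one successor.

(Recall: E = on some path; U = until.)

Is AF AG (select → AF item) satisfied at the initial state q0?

States satisfying AG (select → AF item): {q0, q1, q2, q3, q4, q5, q6, q7}.
States satisfying AF AG (select → AF item): {q0, q1, q2, q3, q4, q5, q6, q7}.
q0 ∈ Sat(AF AG (select → AF item)).

Satisfied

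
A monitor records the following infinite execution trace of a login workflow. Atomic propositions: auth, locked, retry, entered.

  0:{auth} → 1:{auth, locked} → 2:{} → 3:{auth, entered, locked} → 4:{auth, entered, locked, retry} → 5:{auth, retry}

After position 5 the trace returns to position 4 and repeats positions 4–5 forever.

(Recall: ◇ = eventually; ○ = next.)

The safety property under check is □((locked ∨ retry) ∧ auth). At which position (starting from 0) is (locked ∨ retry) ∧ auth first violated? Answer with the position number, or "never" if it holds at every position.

0

At position 0 the labels are {auth}, so (locked ∨ retry) ∧ auth is false there. This is the first violation.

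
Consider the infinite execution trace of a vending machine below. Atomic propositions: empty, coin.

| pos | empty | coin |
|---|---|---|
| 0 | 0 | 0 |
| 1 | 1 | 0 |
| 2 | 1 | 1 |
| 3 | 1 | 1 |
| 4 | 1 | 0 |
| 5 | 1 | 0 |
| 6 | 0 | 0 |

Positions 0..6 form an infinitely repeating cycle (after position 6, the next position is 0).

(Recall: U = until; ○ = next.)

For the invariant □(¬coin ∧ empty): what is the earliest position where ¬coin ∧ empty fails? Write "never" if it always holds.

At position 0 the labels are {}, so ¬coin ∧ empty is false there. This is the first violation.

0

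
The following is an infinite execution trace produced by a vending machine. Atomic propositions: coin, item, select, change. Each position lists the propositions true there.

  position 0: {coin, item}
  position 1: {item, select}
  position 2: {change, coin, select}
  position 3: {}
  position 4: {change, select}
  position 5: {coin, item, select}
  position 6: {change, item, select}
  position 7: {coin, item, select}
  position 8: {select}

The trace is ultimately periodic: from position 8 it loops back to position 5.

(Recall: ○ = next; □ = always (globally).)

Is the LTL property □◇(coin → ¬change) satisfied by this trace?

Holds

◇(coin → ¬change) holds at every position 0..8, and those are all positions ever visited, so □◇(coin → ¬change) holds.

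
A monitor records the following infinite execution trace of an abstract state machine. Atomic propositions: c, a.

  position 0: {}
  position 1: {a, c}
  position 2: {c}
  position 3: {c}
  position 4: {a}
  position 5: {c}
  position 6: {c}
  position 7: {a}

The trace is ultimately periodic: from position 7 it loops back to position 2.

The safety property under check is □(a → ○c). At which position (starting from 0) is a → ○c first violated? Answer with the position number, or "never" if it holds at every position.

never

a → ○c holds at every position 0..7, and those are all the positions the trace ever visits, so the invariant □(a → ○c) is never violated.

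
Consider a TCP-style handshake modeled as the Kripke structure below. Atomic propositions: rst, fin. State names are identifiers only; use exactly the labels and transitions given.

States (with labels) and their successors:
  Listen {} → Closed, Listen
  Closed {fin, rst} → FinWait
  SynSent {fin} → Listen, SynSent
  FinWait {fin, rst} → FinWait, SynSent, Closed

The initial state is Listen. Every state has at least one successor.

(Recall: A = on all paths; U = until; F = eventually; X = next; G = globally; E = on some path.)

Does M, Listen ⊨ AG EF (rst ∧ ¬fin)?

Violated

States satisfying EF (rst ∧ ¬fin): ∅.
States satisfying AG EF (rst ∧ ¬fin): ∅.
Closed is reachable from Listen and violates EF (rst ∧ ¬fin), so AG fails at Listen.
Listen ∉ Sat(AG EF (rst ∧ ¬fin)).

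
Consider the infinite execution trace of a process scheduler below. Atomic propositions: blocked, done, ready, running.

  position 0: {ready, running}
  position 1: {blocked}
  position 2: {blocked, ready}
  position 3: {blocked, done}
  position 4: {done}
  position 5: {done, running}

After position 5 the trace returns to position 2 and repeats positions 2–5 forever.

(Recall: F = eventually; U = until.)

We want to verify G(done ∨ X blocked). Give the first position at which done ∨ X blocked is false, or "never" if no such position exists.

never

done ∨ X blocked holds at every position 0..5, and those are all the positions the trace ever visits, so the invariant G(done ∨ X blocked) is never violated.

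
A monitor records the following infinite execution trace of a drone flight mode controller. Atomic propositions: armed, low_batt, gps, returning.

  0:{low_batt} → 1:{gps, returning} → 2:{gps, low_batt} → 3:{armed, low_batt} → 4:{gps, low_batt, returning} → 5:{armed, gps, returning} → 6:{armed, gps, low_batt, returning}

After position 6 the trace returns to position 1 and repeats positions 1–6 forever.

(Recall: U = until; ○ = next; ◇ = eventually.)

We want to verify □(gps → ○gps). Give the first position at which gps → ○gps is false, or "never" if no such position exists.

Check gps → ○gps at each position in order: 0 ✓, 1 ✓.
At position 2 the labels are {gps, low_batt} and the next position 3 has {armed, low_batt}, so gps → ○gps is false there. This is the first violation.

2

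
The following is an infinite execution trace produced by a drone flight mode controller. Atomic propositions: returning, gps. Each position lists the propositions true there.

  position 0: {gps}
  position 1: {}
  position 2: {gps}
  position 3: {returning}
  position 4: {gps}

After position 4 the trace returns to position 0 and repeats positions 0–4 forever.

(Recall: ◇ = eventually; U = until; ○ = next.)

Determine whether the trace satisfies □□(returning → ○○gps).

□(returning → ○○gps) holds at every position 0..4, and those are all positions ever visited, so □□(returning → ○○gps) holds.

Yes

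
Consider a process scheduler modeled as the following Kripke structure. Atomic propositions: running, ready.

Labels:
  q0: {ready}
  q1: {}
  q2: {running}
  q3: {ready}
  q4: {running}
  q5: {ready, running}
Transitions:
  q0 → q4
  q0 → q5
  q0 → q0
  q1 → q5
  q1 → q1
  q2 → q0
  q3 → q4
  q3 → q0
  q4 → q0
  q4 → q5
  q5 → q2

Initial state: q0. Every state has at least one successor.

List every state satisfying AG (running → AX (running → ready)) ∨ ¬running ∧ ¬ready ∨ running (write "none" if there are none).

States satisfying running → AX (running → ready): {q0, q1, q2, q3, q4}.
States satisfying AG (running → AX (running → ready)): ∅.
States satisfying ¬running: {q0, q1, q3}.
States satisfying ¬ready: {q1, q2, q4}.
States satisfying ¬running ∧ ¬ready: {q1}.
States satisfying ¬running ∧ ¬ready ∨ running: {q1, q2, q4, q5}.
States satisfying AG (running → AX (running → ready)) ∨ ¬running ∧ ¬ready ∨ running: {q1, q2, q4, q5}.

{q1, q2, q4, q5}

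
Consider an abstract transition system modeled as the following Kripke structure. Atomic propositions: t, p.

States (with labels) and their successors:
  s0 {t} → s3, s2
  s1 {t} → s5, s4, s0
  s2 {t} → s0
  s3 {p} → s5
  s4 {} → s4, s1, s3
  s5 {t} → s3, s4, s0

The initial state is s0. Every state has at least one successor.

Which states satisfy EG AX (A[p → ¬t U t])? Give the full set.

States satisfying AX (A[p → ¬t U t]): {s0, s2, s3}.
States satisfying EG AX (A[p → ¬t U t]): {s0, s2}.

{s0, s2}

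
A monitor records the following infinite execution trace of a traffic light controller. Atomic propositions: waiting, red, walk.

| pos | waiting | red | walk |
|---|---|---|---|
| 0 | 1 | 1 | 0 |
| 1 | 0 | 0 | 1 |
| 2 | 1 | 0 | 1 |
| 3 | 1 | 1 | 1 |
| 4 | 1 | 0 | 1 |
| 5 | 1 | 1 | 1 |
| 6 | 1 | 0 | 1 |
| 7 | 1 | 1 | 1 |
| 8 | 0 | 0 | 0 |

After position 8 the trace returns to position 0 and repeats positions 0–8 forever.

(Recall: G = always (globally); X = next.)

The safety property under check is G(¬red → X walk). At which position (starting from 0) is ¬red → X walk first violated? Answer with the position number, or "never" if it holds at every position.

8

Check ¬red → X walk at each position in order: 0 ✓, 1 ✓, 2 ✓, 3 ✓, 4 ✓, 5 ✓, 6 ✓, 7 ✓.
At position 8 the labels are {} and the next position 0 has {red, waiting}, so ¬red → X walk is false there. This is the first violation.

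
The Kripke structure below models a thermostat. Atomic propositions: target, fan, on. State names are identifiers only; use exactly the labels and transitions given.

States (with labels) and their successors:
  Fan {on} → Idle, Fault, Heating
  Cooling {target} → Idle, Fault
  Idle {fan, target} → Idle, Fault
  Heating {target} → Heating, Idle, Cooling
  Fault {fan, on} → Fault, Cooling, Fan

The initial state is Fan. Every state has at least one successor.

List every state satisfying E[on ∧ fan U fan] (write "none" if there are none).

{Idle, Fault}

States satisfying on ∧ fan: {Fault}.
States satisfying fan: {Idle, Fault}.
States satisfying E[on ∧ fan U fan]: {Idle, Fault}.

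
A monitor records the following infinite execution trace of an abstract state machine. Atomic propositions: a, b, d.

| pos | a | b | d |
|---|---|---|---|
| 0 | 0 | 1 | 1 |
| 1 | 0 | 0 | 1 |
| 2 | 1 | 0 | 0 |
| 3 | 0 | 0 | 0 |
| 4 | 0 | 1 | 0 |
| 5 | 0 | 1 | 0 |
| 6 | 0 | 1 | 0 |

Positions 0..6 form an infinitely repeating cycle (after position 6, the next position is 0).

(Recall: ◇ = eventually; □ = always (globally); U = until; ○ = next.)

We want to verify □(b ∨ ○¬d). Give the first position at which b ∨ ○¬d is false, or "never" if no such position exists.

never

b ∨ ○¬d holds at every position 0..6, and those are all the positions the trace ever visits, so the invariant □(b ∨ ○¬d) is never violated.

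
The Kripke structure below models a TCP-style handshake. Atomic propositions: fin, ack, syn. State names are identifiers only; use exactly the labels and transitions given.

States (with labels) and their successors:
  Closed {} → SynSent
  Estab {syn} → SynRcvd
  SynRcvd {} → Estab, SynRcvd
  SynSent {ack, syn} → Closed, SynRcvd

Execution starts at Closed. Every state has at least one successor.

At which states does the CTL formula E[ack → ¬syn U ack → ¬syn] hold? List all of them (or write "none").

{Closed, Estab, SynRcvd}

States satisfying ack → ¬syn: {Closed, Estab, SynRcvd}.
States satisfying E[ack → ¬syn U ack → ¬syn]: {Closed, Estab, SynRcvd}.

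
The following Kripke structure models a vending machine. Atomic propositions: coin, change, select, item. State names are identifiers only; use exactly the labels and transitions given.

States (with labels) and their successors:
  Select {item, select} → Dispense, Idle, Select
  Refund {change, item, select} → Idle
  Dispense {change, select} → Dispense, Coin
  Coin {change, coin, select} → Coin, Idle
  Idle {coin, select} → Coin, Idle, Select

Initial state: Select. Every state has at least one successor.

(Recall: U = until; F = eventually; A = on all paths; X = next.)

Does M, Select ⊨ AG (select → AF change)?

States satisfying select → AF change: {Refund, Dispense, Coin}.
States satisfying AG (select → AF change): ∅.
Idle is reachable from Select and violates select → AF change, so AG fails at Select.
Select ∉ Sat(AG (select → AF change)).

Violated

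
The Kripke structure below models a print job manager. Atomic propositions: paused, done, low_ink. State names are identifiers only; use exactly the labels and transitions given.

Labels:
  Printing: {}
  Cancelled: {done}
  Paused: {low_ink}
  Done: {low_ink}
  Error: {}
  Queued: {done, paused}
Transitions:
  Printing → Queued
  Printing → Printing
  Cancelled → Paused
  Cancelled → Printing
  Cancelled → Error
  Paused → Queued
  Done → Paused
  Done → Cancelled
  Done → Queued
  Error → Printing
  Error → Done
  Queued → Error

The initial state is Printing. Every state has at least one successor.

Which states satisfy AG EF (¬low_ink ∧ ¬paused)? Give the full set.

{Printing, Cancelled, Paused, Done, Error, Queued}

States satisfying EF (¬low_ink ∧ ¬paused): {Printing, Cancelled, Paused, Done, Error, Queued}.
States satisfying AG EF (¬low_ink ∧ ¬paused): {Printing, Cancelled, Paused, Done, Error, Queued}.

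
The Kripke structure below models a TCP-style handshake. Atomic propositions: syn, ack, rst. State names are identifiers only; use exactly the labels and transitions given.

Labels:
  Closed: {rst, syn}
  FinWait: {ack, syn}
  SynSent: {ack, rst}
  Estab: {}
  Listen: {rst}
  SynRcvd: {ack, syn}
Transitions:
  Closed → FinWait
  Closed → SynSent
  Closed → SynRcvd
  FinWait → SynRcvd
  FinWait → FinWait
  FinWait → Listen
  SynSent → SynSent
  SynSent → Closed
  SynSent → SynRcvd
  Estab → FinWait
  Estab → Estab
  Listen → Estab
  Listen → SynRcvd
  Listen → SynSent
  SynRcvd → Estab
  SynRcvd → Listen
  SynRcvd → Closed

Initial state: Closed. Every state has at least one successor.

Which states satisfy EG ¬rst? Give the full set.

States satisfying ¬rst: {FinWait, Estab, SynRcvd}.
States satisfying EG ¬rst: {FinWait, Estab, SynRcvd}.

{FinWait, Estab, SynRcvd}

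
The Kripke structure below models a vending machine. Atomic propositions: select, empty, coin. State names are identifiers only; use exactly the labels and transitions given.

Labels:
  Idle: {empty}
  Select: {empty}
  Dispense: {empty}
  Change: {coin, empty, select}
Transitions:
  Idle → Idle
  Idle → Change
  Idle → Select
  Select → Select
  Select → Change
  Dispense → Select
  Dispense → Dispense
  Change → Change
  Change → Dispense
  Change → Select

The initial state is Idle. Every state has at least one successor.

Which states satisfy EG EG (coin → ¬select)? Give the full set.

States satisfying EG (coin → ¬select): {Idle, Select, Dispense}.
States satisfying EG EG (coin → ¬select): {Idle, Select, Dispense}.

{Idle, Select, Dispense}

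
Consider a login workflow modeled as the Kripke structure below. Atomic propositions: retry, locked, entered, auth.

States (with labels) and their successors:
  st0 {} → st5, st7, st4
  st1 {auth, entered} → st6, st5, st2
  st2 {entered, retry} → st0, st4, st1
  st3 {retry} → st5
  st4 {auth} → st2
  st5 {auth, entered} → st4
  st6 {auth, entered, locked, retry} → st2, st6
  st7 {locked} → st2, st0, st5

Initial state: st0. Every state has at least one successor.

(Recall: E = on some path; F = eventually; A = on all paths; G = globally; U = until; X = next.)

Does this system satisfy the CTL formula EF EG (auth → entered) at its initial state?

Yes

States satisfying EG (auth → entered): {st0, st1, st2, st6, st7}.
States satisfying EF EG (auth → entered): {st0, st1, st2, st3, st4, st5, st6, st7}.
Some path from st0 reaches a state where EG (auth → entered) holds.
st0 ∈ Sat(EF EG (auth → entered)).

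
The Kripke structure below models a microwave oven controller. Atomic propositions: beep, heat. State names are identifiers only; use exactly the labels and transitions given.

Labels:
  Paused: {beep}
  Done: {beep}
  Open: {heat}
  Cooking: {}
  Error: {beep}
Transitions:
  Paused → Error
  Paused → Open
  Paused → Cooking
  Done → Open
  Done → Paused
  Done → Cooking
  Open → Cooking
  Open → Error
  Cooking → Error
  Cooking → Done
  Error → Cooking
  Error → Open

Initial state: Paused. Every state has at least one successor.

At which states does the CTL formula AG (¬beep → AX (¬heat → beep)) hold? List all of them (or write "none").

States satisfying ¬beep → AX (¬heat → beep): {Paused, Done, Cooking, Error}.
States satisfying AG (¬beep → AX (¬heat → beep)): ∅.

none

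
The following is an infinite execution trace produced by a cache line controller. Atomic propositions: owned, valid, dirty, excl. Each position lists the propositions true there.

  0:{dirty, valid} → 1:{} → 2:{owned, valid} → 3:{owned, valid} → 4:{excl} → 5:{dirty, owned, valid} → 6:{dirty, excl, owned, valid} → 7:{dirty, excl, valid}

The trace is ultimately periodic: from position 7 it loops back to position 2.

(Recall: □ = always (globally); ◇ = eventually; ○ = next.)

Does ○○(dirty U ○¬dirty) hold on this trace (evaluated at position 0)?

Satisfied

The position after 0 is 1; ○(dirty U ○¬dirty) is true there.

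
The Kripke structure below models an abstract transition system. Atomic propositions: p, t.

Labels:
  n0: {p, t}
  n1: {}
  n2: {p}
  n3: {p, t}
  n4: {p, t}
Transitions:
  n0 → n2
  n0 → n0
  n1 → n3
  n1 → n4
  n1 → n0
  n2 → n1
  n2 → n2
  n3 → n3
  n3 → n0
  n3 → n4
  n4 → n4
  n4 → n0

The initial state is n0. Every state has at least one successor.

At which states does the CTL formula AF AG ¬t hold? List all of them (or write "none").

none

States satisfying AG ¬t: ∅.
States satisfying AF AG ¬t: ∅.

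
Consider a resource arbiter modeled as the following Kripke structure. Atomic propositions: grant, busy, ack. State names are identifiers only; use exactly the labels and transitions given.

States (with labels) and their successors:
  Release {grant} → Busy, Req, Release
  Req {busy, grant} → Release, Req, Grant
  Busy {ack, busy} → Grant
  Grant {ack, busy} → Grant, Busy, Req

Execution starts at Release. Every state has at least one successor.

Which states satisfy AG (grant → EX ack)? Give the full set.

States satisfying grant → EX ack: {Release, Req, Busy, Grant}.
States satisfying AG (grant → EX ack): {Release, Req, Busy, Grant}.

{Release, Req, Busy, Grant}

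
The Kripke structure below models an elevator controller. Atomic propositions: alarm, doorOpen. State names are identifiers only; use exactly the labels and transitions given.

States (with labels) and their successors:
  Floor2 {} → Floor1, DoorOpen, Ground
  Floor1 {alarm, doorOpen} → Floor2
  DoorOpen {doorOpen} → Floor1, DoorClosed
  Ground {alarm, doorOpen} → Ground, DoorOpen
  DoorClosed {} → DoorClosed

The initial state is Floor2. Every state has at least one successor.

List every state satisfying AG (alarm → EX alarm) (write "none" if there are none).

States satisfying alarm → EX alarm: {Floor2, DoorOpen, Ground, DoorClosed}.
States satisfying AG (alarm → EX alarm): {DoorClosed}.

{DoorClosed}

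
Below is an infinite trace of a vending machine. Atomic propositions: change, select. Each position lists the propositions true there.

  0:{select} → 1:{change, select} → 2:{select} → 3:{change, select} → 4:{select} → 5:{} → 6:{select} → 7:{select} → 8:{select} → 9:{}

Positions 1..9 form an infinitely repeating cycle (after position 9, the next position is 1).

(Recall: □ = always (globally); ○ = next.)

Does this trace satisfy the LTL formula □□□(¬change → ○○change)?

□□(¬change → ○○change) must hold at every position from 0 onward. It fails at position 0, so □□□(¬change → ○○change) is false.

Violated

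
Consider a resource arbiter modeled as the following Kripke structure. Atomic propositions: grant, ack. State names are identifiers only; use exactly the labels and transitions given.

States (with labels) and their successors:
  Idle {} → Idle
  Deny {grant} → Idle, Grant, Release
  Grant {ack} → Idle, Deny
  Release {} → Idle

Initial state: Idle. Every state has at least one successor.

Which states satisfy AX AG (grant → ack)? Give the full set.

{Idle, Release}

States satisfying AG (grant → ack): {Idle, Release}.
States satisfying AX AG (grant → ack): {Idle, Release}.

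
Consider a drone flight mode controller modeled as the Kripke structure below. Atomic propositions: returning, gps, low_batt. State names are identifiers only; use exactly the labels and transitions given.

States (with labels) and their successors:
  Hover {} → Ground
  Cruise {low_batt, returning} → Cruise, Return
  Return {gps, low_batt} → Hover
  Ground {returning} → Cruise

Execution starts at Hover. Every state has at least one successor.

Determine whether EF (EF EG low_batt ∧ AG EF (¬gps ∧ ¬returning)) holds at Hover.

States satisfying EF EG low_batt ∧ AG EF (¬gps ∧ ¬returning): {Hover, Cruise, Return, Ground}.
States satisfying EF (EF EG low_batt ∧ AG EF (¬gps ∧ ¬returning)): {Hover, Cruise, Return, Ground}.
Some path from Hover reaches a state where EF EG low_batt ∧ AG EF (¬gps ∧ ¬returning) holds.
Hover ∈ Sat(EF (EF EG low_batt ∧ AG EF (¬gps ∧ ¬returning))).

Holds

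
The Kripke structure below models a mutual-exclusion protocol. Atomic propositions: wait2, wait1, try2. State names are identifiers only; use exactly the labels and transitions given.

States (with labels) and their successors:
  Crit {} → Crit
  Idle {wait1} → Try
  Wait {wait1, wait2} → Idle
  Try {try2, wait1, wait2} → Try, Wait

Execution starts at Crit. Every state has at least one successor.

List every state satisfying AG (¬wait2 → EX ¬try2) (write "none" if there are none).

States satisfying ¬wait2 → EX ¬try2: {Crit, Wait, Try}.
States satisfying AG (¬wait2 → EX ¬try2): {Crit}.

{Crit}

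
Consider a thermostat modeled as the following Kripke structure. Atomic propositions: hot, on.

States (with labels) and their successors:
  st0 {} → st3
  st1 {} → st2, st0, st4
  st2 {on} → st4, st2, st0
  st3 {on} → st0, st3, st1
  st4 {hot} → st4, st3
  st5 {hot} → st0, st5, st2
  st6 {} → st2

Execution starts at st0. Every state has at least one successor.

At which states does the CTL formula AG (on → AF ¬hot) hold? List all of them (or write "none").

{st0, st1, st2, st3, st4, st5, st6}

States satisfying on → AF ¬hot: {st0, st1, st2, st3, st4, st5, st6}.
States satisfying AG (on → AF ¬hot): {st0, st1, st2, st3, st4, st5, st6}.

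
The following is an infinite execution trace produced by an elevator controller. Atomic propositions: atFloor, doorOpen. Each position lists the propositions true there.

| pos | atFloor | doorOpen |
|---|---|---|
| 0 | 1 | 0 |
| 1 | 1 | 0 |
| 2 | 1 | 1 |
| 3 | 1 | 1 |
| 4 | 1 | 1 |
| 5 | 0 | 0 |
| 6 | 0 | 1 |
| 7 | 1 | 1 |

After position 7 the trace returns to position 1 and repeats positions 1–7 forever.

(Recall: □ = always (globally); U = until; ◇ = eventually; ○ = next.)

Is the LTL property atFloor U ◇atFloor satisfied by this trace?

Walking from position 0: ◇atFloor first holds at position 0, and atFloor holds at every earlier position along the way, so atFloor U ◇atFloor holds.

Satisfied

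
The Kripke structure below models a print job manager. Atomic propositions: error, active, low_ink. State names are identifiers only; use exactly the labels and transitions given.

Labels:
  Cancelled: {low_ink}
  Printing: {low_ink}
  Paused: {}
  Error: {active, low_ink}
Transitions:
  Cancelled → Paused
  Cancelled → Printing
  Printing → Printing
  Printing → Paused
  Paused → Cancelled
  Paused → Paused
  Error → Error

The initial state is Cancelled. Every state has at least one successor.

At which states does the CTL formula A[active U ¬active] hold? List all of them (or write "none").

States satisfying active: {Error}.
States satisfying ¬active: {Cancelled, Printing, Paused}.
States satisfying A[active U ¬active]: {Cancelled, Printing, Paused}.

{Cancelled, Printing, Paused}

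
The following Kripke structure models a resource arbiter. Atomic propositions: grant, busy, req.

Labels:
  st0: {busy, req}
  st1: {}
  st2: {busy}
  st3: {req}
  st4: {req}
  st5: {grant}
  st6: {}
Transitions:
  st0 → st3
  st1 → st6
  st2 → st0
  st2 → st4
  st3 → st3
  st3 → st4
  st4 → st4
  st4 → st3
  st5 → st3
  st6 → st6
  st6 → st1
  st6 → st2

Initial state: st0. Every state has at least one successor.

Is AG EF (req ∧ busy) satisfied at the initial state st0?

States satisfying EF (req ∧ busy): {st0, st1, st2, st6}.
States satisfying AG EF (req ∧ busy): ∅.
st3 is reachable from st0 and violates EF (req ∧ busy), so AG fails at st0.
st0 ∉ Sat(AG EF (req ∧ busy)).

Violated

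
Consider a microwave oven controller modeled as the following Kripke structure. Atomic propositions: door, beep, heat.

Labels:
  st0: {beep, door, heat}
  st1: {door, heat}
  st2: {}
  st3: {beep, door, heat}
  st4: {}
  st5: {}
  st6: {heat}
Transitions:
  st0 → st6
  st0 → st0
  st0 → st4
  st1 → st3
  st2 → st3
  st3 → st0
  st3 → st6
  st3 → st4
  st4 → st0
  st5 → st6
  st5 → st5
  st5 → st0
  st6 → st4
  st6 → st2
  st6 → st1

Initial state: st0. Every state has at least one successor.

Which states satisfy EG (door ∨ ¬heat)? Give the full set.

States satisfying door ∨ ¬heat: {st0, st1, st2, st3, st4, st5}.
States satisfying EG (door ∨ ¬heat): {st0, st1, st2, st3, st4, st5}.

{st0, st1, st2, st3, st4, st5}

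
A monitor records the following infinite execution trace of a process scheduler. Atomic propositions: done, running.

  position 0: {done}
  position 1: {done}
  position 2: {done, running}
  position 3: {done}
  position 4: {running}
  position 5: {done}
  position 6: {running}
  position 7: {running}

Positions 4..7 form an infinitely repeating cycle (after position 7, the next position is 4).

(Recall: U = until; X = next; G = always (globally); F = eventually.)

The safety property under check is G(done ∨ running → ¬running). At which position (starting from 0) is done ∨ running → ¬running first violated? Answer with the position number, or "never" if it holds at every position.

2

Check done ∨ running → ¬running at each position in order: 0 ✓, 1 ✓.
At position 2 the labels are {done, running}, so done ∨ running → ¬running is false there. This is the first violation.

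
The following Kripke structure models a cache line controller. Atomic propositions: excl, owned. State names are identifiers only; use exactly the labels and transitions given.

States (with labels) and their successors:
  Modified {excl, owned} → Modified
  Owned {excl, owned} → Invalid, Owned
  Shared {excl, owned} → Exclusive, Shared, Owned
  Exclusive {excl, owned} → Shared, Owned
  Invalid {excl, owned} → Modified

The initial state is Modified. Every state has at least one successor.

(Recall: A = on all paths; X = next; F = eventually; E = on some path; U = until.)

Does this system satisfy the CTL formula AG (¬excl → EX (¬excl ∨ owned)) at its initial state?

Satisfied

States satisfying ¬excl → EX (¬excl ∨ owned): {Modified, Owned, Shared, Exclusive, Invalid}.
States satisfying AG (¬excl → EX (¬excl ∨ owned)): {Modified, Owned, Shared, Exclusive, Invalid}.
Every state reachable from Modified satisfies ¬excl → EX (¬excl ∨ owned).
Modified ∈ Sat(AG (¬excl → EX (¬excl ∨ owned))).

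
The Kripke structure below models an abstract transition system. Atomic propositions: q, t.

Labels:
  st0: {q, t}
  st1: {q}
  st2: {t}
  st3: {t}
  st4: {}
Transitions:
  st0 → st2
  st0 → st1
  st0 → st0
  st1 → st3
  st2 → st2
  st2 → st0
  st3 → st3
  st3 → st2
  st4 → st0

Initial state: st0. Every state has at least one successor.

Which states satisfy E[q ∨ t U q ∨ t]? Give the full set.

{st0, st1, st2, st3}

States satisfying q ∨ t: {st0, st1, st2, st3}.
States satisfying E[q ∨ t U q ∨ t]: {st0, st1, st2, st3}.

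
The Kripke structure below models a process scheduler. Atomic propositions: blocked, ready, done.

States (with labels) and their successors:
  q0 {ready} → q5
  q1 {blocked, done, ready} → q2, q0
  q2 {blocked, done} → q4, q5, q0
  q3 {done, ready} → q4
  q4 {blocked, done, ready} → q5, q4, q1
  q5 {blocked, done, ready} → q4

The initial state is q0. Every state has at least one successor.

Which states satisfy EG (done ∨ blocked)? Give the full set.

{q1, q2, q3, q4, q5}

States satisfying done ∨ blocked: {q1, q2, q3, q4, q5}.
States satisfying EG (done ∨ blocked): {q1, q2, q3, q4, q5}.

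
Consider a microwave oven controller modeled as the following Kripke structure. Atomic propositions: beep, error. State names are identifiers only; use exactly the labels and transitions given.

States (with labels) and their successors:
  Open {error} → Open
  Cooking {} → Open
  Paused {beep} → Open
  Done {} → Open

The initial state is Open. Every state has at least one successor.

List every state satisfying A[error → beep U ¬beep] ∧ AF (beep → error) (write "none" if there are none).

{Open, Cooking, Paused, Done}

States satisfying error → beep: {Cooking, Paused, Done}.
States satisfying ¬beep: {Open, Cooking, Done}.
States satisfying A[error → beep U ¬beep]: {Open, Cooking, Paused, Done}.
States satisfying beep → error: {Open, Cooking, Done}.
States satisfying AF (beep → error): {Open, Cooking, Paused, Done}.
States satisfying A[error → beep U ¬beep] ∧ AF (beep → error): {Open, Cooking, Paused, Done}.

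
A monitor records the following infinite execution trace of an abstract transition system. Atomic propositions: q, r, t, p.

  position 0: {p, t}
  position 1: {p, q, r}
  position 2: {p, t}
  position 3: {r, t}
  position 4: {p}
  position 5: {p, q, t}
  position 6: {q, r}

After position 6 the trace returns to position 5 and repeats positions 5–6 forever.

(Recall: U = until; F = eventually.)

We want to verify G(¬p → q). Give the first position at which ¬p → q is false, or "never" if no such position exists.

3

Check ¬p → q at each position in order: 0 ✓, 1 ✓, 2 ✓.
At position 3 the labels are {r, t}, so ¬p → q is false there. This is the first violation.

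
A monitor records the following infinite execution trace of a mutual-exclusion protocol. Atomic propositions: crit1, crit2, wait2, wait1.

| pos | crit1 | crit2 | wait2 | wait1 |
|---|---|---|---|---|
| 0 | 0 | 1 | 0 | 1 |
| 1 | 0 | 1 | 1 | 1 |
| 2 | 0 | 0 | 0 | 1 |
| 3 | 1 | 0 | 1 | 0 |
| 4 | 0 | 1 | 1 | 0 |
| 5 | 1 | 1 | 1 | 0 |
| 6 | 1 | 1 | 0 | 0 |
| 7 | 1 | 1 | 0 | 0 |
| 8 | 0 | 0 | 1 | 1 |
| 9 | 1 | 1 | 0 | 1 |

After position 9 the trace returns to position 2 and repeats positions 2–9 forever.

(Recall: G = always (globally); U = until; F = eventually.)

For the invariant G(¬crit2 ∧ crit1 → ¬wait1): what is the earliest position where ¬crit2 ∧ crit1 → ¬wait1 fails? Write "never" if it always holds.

¬crit2 ∧ crit1 → ¬wait1 holds at every position 0..9, and those are all the positions the trace ever visits, so the invariant G(¬crit2 ∧ crit1 → ¬wait1) is never violated.

never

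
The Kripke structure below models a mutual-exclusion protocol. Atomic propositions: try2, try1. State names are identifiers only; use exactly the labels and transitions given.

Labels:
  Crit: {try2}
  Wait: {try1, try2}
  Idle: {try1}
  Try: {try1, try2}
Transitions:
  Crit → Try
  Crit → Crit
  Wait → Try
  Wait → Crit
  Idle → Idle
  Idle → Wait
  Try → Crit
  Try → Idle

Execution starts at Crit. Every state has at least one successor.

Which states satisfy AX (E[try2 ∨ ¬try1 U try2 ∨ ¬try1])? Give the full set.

{Crit, Wait}

States satisfying E[try2 ∨ ¬try1 U try2 ∨ ¬try1]: {Crit, Wait, Try}.
States satisfying AX (E[try2 ∨ ¬try1 U try2 ∨ ¬try1]): {Crit, Wait}.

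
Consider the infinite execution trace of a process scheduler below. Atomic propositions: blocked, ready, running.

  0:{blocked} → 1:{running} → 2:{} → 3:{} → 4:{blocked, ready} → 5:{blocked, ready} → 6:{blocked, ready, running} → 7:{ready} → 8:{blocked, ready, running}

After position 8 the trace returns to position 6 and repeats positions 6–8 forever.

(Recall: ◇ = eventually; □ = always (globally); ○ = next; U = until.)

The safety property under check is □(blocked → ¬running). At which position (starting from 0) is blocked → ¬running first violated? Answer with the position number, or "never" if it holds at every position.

6

Check blocked → ¬running at each position in order: 0 ✓, 1 ✓, 2 ✓, 3 ✓, 4 ✓, 5 ✓.
At position 6 the labels are {blocked, ready, running}, so blocked → ¬running is false there. This is the first violation.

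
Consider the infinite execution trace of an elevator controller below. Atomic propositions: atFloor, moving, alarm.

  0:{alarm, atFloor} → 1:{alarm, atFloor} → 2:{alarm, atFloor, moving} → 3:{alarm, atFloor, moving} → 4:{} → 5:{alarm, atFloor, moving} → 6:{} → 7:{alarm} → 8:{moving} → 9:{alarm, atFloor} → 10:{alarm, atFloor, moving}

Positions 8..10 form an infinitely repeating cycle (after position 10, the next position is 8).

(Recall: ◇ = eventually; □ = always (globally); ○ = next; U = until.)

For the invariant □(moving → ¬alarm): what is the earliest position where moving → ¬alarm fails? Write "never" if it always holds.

Check moving → ¬alarm at each position in order: 0 ✓, 1 ✓.
At position 2 the labels are {alarm, atFloor, moving}, so moving → ¬alarm is false there. This is the first violation.

2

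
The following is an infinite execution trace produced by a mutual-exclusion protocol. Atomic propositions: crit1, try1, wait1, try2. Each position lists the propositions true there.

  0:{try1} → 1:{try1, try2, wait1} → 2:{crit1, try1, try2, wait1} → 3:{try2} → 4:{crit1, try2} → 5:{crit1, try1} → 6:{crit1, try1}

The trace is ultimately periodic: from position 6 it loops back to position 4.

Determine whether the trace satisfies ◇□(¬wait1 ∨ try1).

Holds

□(¬wait1 ∨ try1) holds at position 0, which is reachable from 0, so ◇□(¬wait1 ∨ try1) holds.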